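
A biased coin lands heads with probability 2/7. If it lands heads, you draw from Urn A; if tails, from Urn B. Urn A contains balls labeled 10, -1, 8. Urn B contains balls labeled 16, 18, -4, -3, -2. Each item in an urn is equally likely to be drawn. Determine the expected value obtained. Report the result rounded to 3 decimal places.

E[X | Urn A] = (10 − 1 + 8)/3 = 17/3
E[X | Urn B] = (16 + 18 − 4 − 3 − 2)/5 = 5
E[X] = (2/7)·17/3 + (5/7)·5 = 109/21 ≈ 5.190

5.190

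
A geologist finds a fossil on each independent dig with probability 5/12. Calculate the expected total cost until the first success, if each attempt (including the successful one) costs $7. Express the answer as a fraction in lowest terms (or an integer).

84/5 dollars

E[#attempts] = 1/p = 12/5; E[cost] = 7·12/5 = 84/5.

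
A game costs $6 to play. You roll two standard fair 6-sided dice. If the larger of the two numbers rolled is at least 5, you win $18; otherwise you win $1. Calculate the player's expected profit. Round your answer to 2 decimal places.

E[payout] = (4/9)·1 + (5/9)·18 = 94/9
Expected profit = 94/9 − 6 = 40/9 ≈ $4.44

$4.44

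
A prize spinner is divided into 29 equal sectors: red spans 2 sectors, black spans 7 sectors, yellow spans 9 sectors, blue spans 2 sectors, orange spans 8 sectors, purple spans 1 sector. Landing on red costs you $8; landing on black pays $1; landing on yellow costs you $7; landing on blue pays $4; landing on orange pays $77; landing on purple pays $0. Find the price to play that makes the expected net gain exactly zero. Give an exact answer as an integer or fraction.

E[payout] = (2/29)·(-8) + (7/29)·1 + (9/29)·(-7) + (2/29)·4 + (8/29)·77 + (1/29)·0 = 552/29
Fair fee = E[payout] = 552/29

552/29 dollars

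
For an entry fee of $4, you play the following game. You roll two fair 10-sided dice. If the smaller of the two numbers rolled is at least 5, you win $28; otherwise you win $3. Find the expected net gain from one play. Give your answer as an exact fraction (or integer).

$8

E[payout] = (16/25)·3 + (9/25)·28 = 12
Expected profit = 12 − 4 = 8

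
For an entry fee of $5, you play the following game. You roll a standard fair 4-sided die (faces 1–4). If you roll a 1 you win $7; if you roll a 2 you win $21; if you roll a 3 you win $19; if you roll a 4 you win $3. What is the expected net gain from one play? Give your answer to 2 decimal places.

E[payout] = (1/4)·3 + (1/4)·7 + (1/4)·19 + (1/4)·21 = 25/2
Expected profit = 25/2 − 5 = 15/2 ≈ $7.50

$7.50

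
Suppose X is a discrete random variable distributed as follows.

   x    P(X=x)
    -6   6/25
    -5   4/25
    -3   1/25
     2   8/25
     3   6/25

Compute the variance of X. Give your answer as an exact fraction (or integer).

386/25

E[X] = (6/25)·(-6) + (4/25)·(-5) + (1/25)·(-3) + (8/25)·2 + (6/25)·3 = -1
E[X²] = (6/25)·36 + (4/25)·25 + (1/25)·9 + (8/25)·4 + (6/25)·9 = 411/25
Var(X) = 411/25 − (-1)² = 386/25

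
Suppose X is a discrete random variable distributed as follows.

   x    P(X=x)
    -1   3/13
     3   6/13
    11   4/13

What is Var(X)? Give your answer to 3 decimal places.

E[X] = (3/13)·(-1) + (6/13)·3 + (4/13)·11 = 59/13
E[X²] = (3/13)·1 + (6/13)·9 + (4/13)·121 = 541/13
Var(X) = 541/13 − (59/13)² = 3552/169 ≈ 21.018

21.018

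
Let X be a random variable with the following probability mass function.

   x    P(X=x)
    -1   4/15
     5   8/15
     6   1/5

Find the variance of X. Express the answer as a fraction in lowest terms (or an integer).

196/25

E[X] = (4/15)·(-1) + (8/15)·5 + (1/5)·6 = 18/5
E[X²] = (4/15)·1 + (8/15)·25 + (1/5)·36 = 104/5
Var(X) = 104/5 − (18/5)² = 196/25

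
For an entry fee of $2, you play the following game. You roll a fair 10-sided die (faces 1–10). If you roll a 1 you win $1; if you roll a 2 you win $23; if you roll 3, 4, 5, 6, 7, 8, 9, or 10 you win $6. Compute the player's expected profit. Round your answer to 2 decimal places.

E[payout] = (1/10)·1 + (4/5)·6 + (1/10)·23 = 36/5
Expected profit = 36/5 − 2 = 26/5 ≈ $5.20

$5.20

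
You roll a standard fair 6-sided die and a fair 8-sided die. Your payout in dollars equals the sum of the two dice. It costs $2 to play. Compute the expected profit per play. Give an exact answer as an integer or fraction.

Distribution of the sum of the two dice: 2 w.p. 1/48, 3 w.p. 1/24, 4 w.p. 1/16, 5 w.p. 1/12, 6 w.p. 5/48, 7 w.p. 1/8, …
E[payout] = (1/48)·2 + (1/24)·3 + (1/16)·4 + (1/12)·5 + (5/48)·6 + (1/8)·7 + (1/8)·8 + (1/8)·9 + (5/48)·10 + (1/12)·11 + (1/16)·12 + (1/24)·13 + (1/48)·14 = 8
Expected profit = 8 − 2 = 6

$6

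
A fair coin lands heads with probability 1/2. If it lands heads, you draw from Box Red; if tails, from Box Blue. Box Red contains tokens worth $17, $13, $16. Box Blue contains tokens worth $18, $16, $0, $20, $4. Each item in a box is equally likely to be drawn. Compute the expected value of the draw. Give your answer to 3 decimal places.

E[X | Box Red] = (17 + 13 + 16)/3 = 46/3
E[X | Box Blue] = (18 + 16 + 0 + 20 + 4)/5 = 58/5
E[X] = (1/2)·46/3 + (1/2)·58/5 = 202/15 ≈ 13.467

$13.467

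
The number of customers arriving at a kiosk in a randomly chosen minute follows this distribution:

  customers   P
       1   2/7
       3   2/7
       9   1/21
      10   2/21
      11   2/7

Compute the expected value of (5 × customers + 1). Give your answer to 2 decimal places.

29.33

E[5x+1] = (2/7)·6 + (2/7)·16 + (1/21)·46 + (2/21)·51 + (2/7)·56
     = 88/3 ≈ 29.33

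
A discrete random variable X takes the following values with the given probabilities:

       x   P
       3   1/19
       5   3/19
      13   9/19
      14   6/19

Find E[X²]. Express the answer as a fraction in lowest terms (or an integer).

E[X²] = (1/19)·9 + (3/19)·25 + (9/19)·169 + (6/19)·196
     = 2781/19

2781/19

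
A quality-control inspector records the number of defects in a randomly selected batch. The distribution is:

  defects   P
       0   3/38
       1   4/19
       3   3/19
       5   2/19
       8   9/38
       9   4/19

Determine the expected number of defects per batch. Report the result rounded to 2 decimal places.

5.00

E[X] = (3/38)·0 + (4/19)·1 + (3/19)·3 + (2/19)·5 + (9/38)·8 + (4/19)·9
     = 5 ≈ 5.00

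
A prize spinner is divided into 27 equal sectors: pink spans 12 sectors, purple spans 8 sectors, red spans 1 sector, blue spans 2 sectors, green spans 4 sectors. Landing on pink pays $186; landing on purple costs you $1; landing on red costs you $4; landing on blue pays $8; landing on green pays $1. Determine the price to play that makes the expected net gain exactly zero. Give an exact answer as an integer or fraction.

2240/27 dollars

E[payout] = (12/27)·186 + (8/27)·(-1) + (1/27)·(-4) + (2/27)·8 + (4/27)·1 = 2240/27
Fair fee = E[payout] = 2240/27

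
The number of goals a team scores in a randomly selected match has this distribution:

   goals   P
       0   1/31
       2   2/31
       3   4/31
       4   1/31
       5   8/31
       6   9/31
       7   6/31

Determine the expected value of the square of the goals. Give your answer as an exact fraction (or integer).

E[X²] = (1/31)·0 + (2/31)·4 + (4/31)·9 + (1/31)·16 + (8/31)·25 + (9/31)·36 + (6/31)·49
     = 878/31

878/31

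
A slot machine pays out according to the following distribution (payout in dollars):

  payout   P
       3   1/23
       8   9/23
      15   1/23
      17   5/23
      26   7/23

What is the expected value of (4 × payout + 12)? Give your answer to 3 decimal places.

E[4x+12] = (1/23)·24 + (9/23)·44 + (1/23)·72 + (5/23)·80 + (7/23)·116
     = 1704/23 ≈ 74.087

74.087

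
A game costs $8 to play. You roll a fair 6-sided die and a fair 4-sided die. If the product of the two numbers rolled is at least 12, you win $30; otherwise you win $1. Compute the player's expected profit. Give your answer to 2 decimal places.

E[payout] = (2/3)·1 + (1/3)·30 = 32/3
Expected profit = 32/3 − 8 = 8/3 ≈ $2.67

$2.67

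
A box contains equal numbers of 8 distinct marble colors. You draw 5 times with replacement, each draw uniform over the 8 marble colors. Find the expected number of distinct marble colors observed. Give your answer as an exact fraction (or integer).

15961/4096

Let Xⱼ=1 if type j appears at least once. P(Xⱼ=1) = 1 − ((8−1)/8)^5 = 15961/32768.
E[#distinct] = 8·15961/32768 = 15961/4096.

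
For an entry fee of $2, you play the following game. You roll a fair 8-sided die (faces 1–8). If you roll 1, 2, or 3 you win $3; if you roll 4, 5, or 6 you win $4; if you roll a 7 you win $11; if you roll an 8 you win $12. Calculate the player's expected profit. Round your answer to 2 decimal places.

$3.50

E[payout] = (3/8)·3 + (3/8)·4 + (1/8)·11 + (1/8)·12 = 11/2
Expected profit = 11/2 − 2 = 7/2 ≈ $3.50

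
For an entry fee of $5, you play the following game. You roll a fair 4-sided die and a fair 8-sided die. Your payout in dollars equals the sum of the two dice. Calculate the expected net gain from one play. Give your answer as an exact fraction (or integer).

Distribution of the sum of the two dice: 2 w.p. 1/32, 3 w.p. 1/16, 4 w.p. 3/32, 5 w.p. 1/8, 6 w.p. 1/8, 7 w.p. 1/8, …
E[payout] = (1/32)·2 + (1/16)·3 + (3/32)·4 + (1/8)·5 + (1/8)·6 + (1/8)·7 + (1/8)·8 + (1/8)·9 + (3/32)·10 + (1/16)·11 + (1/32)·12 = 7
Expected profit = 7 − 5 = 2

$2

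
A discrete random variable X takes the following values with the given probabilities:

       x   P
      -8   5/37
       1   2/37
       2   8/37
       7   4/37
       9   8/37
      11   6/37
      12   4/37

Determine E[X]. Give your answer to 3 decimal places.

5.189

E[X] = (5/37)·(-8) + (2/37)·1 + (8/37)·2 + (4/37)·7 + (8/37)·9 + (6/37)·11 + (4/37)·12
     = 192/37 ≈ 5.189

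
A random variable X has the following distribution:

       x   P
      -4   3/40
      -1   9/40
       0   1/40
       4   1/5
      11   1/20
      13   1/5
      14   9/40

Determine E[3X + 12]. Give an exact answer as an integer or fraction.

E[3x+12] = (3/40)·0 + (9/40)·9 + (1/40)·12 + (1/5)·24 + (1/20)·45 + (1/5)·51 + (9/40)·54
     = 1269/40

1269/40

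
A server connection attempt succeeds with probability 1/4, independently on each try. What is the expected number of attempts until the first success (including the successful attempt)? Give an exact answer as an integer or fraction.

4

For a geometric distribution, E[trials] = 1/p = 1/(1/4) = 4.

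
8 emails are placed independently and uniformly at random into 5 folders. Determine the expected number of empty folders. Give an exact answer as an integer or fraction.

65536/78125

Let Xⱼ=1 if folder j is empty. P(Xⱼ=1) = ((5-1)/5)^8 = 65536/390625.
By linearity, E[#empty] = 5·65536/390625 = 65536/78125.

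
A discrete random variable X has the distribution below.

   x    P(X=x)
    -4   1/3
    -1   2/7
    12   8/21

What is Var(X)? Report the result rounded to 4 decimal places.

E[X] = (1/3)·(-4) + (2/7)·(-1) + (8/21)·12 = 62/21
E[X²] = (1/3)·16 + (2/7)·1 + (8/21)·144 = 1270/21
Var(X) = 1270/21 − (62/21)² = 22826/441 ≈ 51.7596

51.7596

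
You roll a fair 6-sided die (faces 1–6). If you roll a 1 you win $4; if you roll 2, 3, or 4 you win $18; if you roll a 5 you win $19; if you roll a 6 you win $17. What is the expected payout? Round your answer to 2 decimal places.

E[payout] = (1/6)·4 + (1/6)·17 + (1/2)·18 + (1/6)·19 = 47/3
≈ $15.67

$15.67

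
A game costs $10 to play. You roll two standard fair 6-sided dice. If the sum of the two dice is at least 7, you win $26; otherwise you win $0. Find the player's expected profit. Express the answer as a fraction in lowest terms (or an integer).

E[payout] = (5/12)·0 + (7/12)·26 = 91/6
Expected profit = 91/6 − 10 = 31/6

31/6 dollars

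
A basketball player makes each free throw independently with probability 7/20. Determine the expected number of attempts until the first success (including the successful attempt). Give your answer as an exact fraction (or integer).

20/7

For a geometric distribution, E[trials] = 1/p = 1/(7/20) = 20/7.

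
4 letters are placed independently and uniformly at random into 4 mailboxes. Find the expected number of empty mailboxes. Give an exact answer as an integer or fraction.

Let Xⱼ=1 if mailbox j is empty. P(Xⱼ=1) = ((4-1)/4)^4 = 81/256.
By linearity, E[#empty] = 4·81/256 = 81/64.

81/64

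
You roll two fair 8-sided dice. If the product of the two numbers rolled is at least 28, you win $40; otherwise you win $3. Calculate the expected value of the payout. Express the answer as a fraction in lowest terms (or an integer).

E[payout] = (45/64)·3 + (19/64)·40 = 895/64

895/64 dollars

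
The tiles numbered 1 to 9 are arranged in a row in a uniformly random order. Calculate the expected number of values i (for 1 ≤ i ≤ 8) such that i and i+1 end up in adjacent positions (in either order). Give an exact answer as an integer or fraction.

16/9

For each i ∈ {1,…,8}, let Xᵢ = 1 if i and i+1 are adjacent. P(Xᵢ=1) = 2·(9−1)!/9! = 2/9.
By linearity, E[ΣXᵢ] = (8)·(2/9) = 16/9.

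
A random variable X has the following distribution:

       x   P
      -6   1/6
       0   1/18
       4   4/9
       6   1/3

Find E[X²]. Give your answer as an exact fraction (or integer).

226/9

E[X²] = (1/6)·36 + (1/18)·0 + (4/9)·16 + (1/3)·36
     = 226/9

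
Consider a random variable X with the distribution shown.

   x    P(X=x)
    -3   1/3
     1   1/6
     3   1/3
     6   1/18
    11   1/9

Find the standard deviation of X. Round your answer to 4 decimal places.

E[X] = 31/18, E[X²] = 389/18
Var(X) = E[X²] − (E[X])² = 389/18 − 961/324 = 6041/324
SD(X) = √(6041/324) ≈ 4.3180

4.3180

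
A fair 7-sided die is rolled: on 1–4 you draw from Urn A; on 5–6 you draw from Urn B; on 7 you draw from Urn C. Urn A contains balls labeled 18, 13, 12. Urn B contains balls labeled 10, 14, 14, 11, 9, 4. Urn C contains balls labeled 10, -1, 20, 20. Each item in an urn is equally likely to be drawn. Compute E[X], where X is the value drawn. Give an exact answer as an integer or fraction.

E[X | Urn A] = (18 + 13 + 12)/3 = 43/3
E[X | Urn B] = (10 + 14 + 14 + 11 + 9 + 4)/6 = 31/3
E[X | Urn C] = (10 − 1 + 20 + 20)/4 = 49/4
E[X] = (4/7)·43/3 + (2/7)·31/3 + (1/7)·49/4 = 361/28

361/28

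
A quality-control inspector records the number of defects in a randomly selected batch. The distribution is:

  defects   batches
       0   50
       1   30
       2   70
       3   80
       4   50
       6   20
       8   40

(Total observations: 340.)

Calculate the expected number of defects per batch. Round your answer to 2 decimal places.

Total = 340, so P(defects=0) = 50/340, etc.
E[X] = (5/34)·0 + (3/34)·1 + (7/34)·2 + (4/17)·3 + (5/34)·4 + (1/17)·6 + (2/17)·8
     = 105/34 ≈ 3.09

3.09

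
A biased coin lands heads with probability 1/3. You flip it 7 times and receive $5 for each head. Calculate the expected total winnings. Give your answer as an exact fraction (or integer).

35/3 dollars

E[#heads] = 7·1/3 = 7/3 (linearity over flips).
E[winnings] = 5·7/3 = 35/3.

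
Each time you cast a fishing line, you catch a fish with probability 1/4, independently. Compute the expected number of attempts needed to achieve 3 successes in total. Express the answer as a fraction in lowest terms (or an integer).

12

By linearity (sum of 3 independent geometric waits), E[trials] = 3/p = 3/(1/4) = 12.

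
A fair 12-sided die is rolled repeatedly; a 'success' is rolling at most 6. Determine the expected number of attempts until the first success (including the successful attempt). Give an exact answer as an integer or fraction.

For a geometric distribution, E[trials] = 1/p = 1/(1/2) = 2.

2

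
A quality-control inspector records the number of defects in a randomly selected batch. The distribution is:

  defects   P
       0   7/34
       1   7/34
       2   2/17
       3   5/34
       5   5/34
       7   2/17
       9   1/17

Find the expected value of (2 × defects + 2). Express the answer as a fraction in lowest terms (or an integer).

135/17

E[2x+2] = (7/34)·2 + (7/34)·4 + (2/17)·6 + (5/34)·8 + (5/34)·12 + (2/17)·16 + (1/17)·20
     = 135/17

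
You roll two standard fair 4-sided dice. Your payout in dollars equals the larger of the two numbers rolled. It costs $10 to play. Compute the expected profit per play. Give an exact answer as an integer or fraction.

Distribution of the larger of the two numbers rolled: 1 w.p. 1/16, 2 w.p. 3/16, 3 w.p. 5/16, 4 w.p. 7/16
E[payout] = (1/16)·1 + (3/16)·2 + (5/16)·3 + (7/16)·4 = 25/8
Expected profit = 25/8 − 10 = -55/8

-55/8 dollars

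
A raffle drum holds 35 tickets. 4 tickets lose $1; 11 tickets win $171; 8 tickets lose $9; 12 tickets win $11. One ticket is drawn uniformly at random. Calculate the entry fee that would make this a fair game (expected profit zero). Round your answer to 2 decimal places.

$55.34

E[payout] = (4/35)·(-1) + (11/35)·171 + (8/35)·(-9) + (12/35)·11 = 1937/35
Fair fee = E[payout] = 1937/35 ≈ $55.34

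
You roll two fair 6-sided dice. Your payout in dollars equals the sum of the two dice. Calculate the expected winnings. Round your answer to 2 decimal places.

$7.00

Distribution of the sum of the two dice: 2 w.p. 1/36, 3 w.p. 1/18, 4 w.p. 1/12, 5 w.p. 1/9, 6 w.p. 5/36, 7 w.p. 1/6, …
E[payout] = (1/36)·2 + (1/18)·3 + (1/12)·4 + (1/9)·5 + (5/36)·6 + (1/6)·7 + (5/36)·8 + (1/9)·9 + (1/12)·10 + (1/18)·11 + (1/36)·12 = 7
≈ $7.00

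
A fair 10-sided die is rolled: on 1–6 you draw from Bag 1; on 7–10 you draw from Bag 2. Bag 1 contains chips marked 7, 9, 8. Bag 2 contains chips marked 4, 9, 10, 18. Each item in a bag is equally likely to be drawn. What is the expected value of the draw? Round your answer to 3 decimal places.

E[X | Bag 1] = (7 + 9 + 8)/3 = 8
E[X | Bag 2] = (4 + 9 + 10 + 18)/4 = 41/4
E[X] = (3/5)·8 + (2/5)·41/4 = 89/10 ≈ 8.900

8.900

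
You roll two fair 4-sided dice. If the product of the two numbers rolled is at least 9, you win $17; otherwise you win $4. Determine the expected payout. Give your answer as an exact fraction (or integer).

29/4 dollars

E[payout] = (3/4)·4 + (1/4)·17 = 29/4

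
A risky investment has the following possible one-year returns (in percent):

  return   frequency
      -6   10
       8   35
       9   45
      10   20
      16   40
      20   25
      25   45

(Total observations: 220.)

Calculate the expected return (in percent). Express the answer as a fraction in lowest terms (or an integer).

Total = 220, so P(return=-6) = 10/220, etc.
E[X] = (1/22)·(-6) + (7/44)·8 + (9/44)·9 + (1/11)·10 + (2/11)·16 + (5/44)·20 + (9/44)·25
     = 309/22

309/22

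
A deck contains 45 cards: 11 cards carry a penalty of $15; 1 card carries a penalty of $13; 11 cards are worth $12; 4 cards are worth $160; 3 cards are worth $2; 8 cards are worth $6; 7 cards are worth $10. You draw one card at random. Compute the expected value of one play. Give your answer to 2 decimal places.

E[payout] = (11/45)·(-15) + (1/45)·(-13) + (11/45)·12 + (4/45)·160 + (3/45)·2 + (8/45)·6 + (7/45)·10 = 718/45
≈ $15.96

$15.96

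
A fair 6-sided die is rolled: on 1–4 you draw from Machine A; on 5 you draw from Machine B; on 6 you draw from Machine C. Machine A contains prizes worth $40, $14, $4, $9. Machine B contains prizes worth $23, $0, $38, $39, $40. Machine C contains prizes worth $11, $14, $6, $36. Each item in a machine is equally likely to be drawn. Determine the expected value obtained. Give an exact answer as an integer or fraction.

149/8 dollars

E[X | Machine A] = (40 + 14 + 4 + 9)/4 = 67/4
E[X | Machine B] = (23 + 0 + 38 + 39 + 40)/5 = 28
E[X | Machine C] = (11 + 14 + 6 + 36)/4 = 67/4
E[X] = (2/3)·67/4 + (1/6)·28 + (1/6)·67/4 = 149/8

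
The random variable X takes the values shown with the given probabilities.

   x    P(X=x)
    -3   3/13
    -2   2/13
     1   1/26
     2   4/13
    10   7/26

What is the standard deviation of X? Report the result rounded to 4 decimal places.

E[X] = 61/26, E[X²] = 803/26
Var(X) = E[X²] − (E[X])² = 803/26 − 3721/676 = 17157/676
SD(X) = √(17157/676) ≈ 5.0379

5.0379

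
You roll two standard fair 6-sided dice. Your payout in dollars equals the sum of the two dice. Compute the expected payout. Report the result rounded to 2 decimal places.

Distribution of the sum of the two dice: 2 w.p. 1/36, 3 w.p. 1/18, 4 w.p. 1/12, 5 w.p. 1/9, 6 w.p. 5/36, 7 w.p. 1/6, …
E[payout] = (1/36)·2 + (1/18)·3 + (1/12)·4 + (1/9)·5 + (5/36)·6 + (1/6)·7 + (5/36)·8 + (1/9)·9 + (1/12)·10 + (1/18)·11 + (1/36)·12 = 7
≈ $7.00

$7.00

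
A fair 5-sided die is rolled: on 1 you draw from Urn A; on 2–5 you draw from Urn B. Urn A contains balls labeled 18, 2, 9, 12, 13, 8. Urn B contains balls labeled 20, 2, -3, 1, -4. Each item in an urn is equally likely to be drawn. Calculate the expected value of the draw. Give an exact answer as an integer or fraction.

347/75

E[X | Urn A] = (18 + 2 + 9 + 12 + 13 + 8)/6 = 31/3
E[X | Urn B] = (20 + 2 − 3 + 1 − 4)/5 = 16/5
E[X] = (1/5)·31/3 + (4/5)·16/5 = 347/75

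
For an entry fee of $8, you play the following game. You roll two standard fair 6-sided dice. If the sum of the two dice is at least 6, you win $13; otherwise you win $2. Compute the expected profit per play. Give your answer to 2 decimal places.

E[payout] = (5/18)·2 + (13/18)·13 = 179/18
Expected profit = 179/18 − 8 = 35/18 ≈ $1.94

$1.94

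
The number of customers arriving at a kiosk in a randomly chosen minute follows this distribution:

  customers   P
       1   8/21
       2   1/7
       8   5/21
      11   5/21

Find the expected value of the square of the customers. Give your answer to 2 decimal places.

E[X²] = (8/21)·1 + (1/7)·4 + (5/21)·64 + (5/21)·121
     = 45 ≈ 45.00

45.00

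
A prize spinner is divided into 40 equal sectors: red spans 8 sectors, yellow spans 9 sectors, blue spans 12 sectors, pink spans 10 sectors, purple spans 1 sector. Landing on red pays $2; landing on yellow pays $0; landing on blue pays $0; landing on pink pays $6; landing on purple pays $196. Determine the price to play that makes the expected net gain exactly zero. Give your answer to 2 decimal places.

$6.80

E[payout] = (8/40)·2 + (9/40)·0 + (12/40)·0 + (10/40)·6 + (1/40)·196 = 34/5
Fair fee = E[payout] = 34/5 ≈ $6.80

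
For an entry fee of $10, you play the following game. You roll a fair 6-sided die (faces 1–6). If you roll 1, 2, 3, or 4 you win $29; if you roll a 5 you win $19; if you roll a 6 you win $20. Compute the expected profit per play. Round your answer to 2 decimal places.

$15.83

E[payout] = (1/6)·19 + (1/6)·20 + (2/3)·29 = 155/6
Expected profit = 155/6 − 10 = 95/6 ≈ $15.83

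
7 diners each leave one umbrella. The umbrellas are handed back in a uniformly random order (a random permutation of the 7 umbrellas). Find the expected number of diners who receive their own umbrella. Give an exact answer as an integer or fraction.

Let Xᵢ = 1 if person i gets their own umbrella. For each i, P(Xᵢ=1) = 1/7.
By linearity of expectation, E[X₁+…+X_7] = 7·(1/7) = 1.

1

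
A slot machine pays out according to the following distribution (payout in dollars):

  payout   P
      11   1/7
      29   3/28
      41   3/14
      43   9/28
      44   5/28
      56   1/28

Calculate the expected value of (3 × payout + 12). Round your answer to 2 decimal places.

123.43

E[3x+12] = (1/7)·45 + (3/28)·99 + (3/14)·135 + (9/28)·141 + (5/28)·144 + (1/28)·180
     = 864/7 ≈ 123.43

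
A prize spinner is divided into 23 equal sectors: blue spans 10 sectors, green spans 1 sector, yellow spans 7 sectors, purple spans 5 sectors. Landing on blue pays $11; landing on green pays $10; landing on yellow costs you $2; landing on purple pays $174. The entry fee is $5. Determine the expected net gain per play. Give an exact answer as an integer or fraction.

E[payout] = (10/23)·11 + (1/23)·10 + (7/23)·(-2) + (5/23)·174 = 976/23
Expected profit = 976/23 − 5 = 861/23

861/23 dollars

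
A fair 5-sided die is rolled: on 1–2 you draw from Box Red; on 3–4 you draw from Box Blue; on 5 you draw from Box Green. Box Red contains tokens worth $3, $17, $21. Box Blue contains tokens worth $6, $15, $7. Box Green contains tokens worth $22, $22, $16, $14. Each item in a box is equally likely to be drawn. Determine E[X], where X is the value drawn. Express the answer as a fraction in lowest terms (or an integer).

129/10 dollars

E[X | Box Red] = (3 + 17 + 21)/3 = 41/3
E[X | Box Blue] = (6 + 15 + 7)/3 = 28/3
E[X | Box Green] = (22 + 22 + 16 + 14)/4 = 37/2
E[X] = (2/5)·41/3 + (2/5)·28/3 + (1/5)·37/2 = 129/10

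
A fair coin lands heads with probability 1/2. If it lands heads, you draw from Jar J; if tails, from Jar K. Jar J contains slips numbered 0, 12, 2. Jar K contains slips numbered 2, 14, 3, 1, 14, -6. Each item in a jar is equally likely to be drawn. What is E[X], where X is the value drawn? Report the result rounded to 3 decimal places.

4.667

E[X | Jar J] = (0 + 12 + 2)/3 = 14/3
E[X | Jar K] = (2 + 14 + 3 + 1 + 14 − 6)/6 = 14/3
E[X] = (1/2)·14/3 + (1/2)·14/3 = 14/3 ≈ 4.667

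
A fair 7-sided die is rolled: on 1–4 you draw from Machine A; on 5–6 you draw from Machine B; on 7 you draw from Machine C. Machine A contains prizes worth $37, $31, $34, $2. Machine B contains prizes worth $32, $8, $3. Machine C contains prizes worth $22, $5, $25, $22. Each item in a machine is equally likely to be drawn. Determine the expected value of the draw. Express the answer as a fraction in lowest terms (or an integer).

E[X | Machine A] = (37 + 31 + 34 + 2)/4 = 26
E[X | Machine B] = (32 + 8 + 3)/3 = 43/3
E[X | Machine C] = (22 + 5 + 25 + 22)/4 = 37/2
E[X] = (4/7)·26 + (2/7)·43/3 + (1/7)·37/2 = 907/42

907/42 dollars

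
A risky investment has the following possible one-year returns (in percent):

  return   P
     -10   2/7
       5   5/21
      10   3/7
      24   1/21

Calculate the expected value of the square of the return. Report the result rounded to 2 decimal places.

E[X²] = (2/7)·100 + (5/21)·25 + (3/7)·100 + (1/21)·576
     = 2201/21 ≈ 104.81

104.81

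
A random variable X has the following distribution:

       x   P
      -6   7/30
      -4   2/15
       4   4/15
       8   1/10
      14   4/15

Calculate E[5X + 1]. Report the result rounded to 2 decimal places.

19.33

E[5x+1] = (7/30)·(-29) + (2/15)·(-19) + (4/15)·21 + (1/10)·41 + (4/15)·71
     = 58/3 ≈ 19.33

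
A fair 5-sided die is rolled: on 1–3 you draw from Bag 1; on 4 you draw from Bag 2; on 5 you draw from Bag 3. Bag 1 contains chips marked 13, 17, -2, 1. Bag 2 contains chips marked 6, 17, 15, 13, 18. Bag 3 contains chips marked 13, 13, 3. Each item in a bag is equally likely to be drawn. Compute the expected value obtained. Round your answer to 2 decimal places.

9.04

E[X | Bag 1] = (13 + 17 − 2 + 1)/4 = 29/4
E[X | Bag 2] = (6 + 17 + 15 + 13 + 18)/5 = 69/5
E[X | Bag 3] = (13 + 13 + 3)/3 = 29/3
E[X] = (3/5)·29/4 + (1/5)·69/5 + (1/5)·29/3 = 2713/300 ≈ 9.04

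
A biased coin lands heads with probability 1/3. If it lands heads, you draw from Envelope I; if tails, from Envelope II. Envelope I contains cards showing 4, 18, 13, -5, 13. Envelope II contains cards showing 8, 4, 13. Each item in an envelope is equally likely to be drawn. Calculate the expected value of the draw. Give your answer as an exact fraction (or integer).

E[X | Envelope I] = (4 + 18 + 13 − 5 + 13)/5 = 43/5
E[X | Envelope II] = (8 + 4 + 13)/3 = 25/3
E[X] = (1/3)·43/5 + (2/3)·25/3 = 379/45

379/45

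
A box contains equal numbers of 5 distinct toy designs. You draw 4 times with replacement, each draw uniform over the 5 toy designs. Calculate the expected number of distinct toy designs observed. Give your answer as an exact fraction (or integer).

Let Xⱼ=1 if type j appears at least once. P(Xⱼ=1) = 1 − ((5−1)/5)^4 = 369/625.
E[#distinct] = 5·369/625 = 369/125.

369/125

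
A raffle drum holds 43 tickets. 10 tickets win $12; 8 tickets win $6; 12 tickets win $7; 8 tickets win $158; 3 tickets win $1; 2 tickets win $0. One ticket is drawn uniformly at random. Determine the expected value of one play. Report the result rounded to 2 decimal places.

E[payout] = (10/43)·12 + (8/43)·6 + (12/43)·7 + (8/43)·158 + (3/43)·1 + (2/43)·0 = 1519/43
≈ $35.33

$35.33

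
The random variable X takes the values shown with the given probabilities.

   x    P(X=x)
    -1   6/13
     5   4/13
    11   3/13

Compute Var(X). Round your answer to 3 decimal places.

E[X] = (6/13)·(-1) + (4/13)·5 + (3/13)·11 = 47/13
E[X²] = (6/13)·1 + (4/13)·25 + (3/13)·121 = 469/13
Var(X) = 469/13 − (47/13)² = 3888/169 ≈ 23.006

23.006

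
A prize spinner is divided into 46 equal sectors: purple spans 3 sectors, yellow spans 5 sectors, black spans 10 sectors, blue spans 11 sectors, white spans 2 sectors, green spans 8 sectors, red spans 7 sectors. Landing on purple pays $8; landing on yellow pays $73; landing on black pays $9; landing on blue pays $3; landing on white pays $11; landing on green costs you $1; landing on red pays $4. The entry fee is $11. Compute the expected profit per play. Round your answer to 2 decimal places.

$1.04

E[payout] = (3/46)·8 + (5/46)·73 + (10/46)·9 + (11/46)·3 + (2/46)·11 + (8/46)·(-1) + (7/46)·4 = 277/23
Expected profit = 277/23 − 11 = 24/23 ≈ $1.04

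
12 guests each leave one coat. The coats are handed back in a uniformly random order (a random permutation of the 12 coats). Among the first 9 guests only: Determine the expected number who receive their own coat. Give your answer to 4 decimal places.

0.7500

Let Xᵢ = 1 if person i gets their own coat. For each i, P(Xᵢ=1) = 1/12.
By linearity of expectation, E[X₁+…+X_9] = 9·(1/12) = 3/4.
≈ 0.7500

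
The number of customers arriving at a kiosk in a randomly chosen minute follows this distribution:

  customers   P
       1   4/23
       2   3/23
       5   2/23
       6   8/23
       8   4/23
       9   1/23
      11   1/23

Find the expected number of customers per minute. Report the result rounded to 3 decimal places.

E[X] = (4/23)·1 + (3/23)·2 + (2/23)·5 + (8/23)·6 + (4/23)·8 + (1/23)·9 + (1/23)·11
     = 120/23 ≈ 5.217

5.217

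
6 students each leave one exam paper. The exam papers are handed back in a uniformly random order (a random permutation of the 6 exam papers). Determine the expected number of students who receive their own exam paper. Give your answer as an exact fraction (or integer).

1

Let Xᵢ = 1 if person i gets their own exam paper. For each i, P(Xᵢ=1) = 1/6.
By linearity of expectation, E[X₁+…+X_6] = 6·(1/6) = 1.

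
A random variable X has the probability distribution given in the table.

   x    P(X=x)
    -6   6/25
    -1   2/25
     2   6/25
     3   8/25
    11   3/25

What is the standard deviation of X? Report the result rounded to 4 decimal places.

5.0539

E[X] = 31/25, E[X²] = 677/25
Var(X) = E[X²] − (E[X])² = 677/25 − 961/625 = 15964/625
SD(X) = √(15964/625) ≈ 5.0539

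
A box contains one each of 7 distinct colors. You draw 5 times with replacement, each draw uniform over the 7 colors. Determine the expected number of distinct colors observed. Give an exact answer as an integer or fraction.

Let Xⱼ=1 if type j appears at least once. P(Xⱼ=1) = 1 − ((7−1)/7)^5 = 9031/16807.
E[#distinct] = 7·9031/16807 = 9031/2401.

9031/2401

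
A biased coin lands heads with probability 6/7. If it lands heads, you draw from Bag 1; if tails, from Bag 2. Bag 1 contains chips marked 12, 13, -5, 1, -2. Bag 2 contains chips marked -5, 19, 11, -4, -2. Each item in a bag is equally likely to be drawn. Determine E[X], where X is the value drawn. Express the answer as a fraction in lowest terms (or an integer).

E[X | Bag 1] = (12 + 13 − 5 + 1 − 2)/5 = 19/5
E[X | Bag 2] = (-5 + 19 + 11 − 4 − 2)/5 = 19/5
E[X] = (6/7)·19/5 + (1/7)·19/5 = 19/5

19/5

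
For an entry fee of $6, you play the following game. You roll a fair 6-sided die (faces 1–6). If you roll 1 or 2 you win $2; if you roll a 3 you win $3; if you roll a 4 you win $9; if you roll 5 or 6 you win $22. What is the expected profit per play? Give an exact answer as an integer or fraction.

E[payout] = (1/3)·2 + (1/6)·3 + (1/6)·9 + (1/3)·22 = 10
Expected profit = 10 − 6 = 4

$4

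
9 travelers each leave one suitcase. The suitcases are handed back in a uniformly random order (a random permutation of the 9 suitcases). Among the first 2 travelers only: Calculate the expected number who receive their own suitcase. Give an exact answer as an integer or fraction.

Let Xᵢ = 1 if person i gets their own suitcase. For each i, P(Xᵢ=1) = 1/9.
By linearity of expectation, E[X₁+…+X_2] = 2·(1/9) = 2/9.

2/9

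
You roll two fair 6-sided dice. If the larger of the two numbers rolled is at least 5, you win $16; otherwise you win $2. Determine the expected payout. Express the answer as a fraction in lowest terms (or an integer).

88/9 dollars

E[payout] = (4/9)·2 + (5/9)·16 = 88/9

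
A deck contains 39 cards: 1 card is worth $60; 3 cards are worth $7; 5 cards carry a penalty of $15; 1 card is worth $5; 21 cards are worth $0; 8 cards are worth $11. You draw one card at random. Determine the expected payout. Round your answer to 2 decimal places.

E[payout] = (1/39)·60 + (3/39)·7 + (5/39)·(-15) + (1/39)·5 + (21/39)·0 + (8/39)·11 = 33/13
≈ $2.54

$2.54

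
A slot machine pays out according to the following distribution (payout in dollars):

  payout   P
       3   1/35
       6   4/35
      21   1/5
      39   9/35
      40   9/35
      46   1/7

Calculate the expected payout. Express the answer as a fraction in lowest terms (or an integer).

E[X] = (1/35)·3 + (4/35)·6 + (1/5)·21 + (9/35)·39 + (9/35)·40 + (1/7)·46
     = 223/7

223/7 dollars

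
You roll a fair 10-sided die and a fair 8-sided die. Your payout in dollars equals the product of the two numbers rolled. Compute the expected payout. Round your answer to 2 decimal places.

$24.75

Distribution of the product of the two numbers rolled: 1 w.p. 1/80, 2 w.p. 1/40, 3 w.p. 1/40, 4 w.p. 3/80, 5 w.p. 1/40, 6 w.p. 1/20, …
E[payout] = (1/80)·1 + (1/40)·2 + (1/40)·3 + (3/80)·4 + (1/40)·5 + (1/20)·6 + (1/40)·7 + (1/20)·8 + (1/40)·9 + (3/80)·10 + (1/20)·12 + (1/40)·14 + (1/40)·15 + (3/80)·16 + (3/80)·18 + (3/80)·20 + (1/40)·21 + (1/20)·24 + (1/80)·25 + (1/80)·27 + (1/40)·28 + (3/80)·30 + (1/40)·32 + (1/40)·35 + (1/40)·36 + (3/80)·40 + (1/40)·42 + (1/80)·45 + (1/40)·48 + (1/80)·49 + (1/80)·50 + (1/80)·54 + (1/40)·56 + (1/80)·60 + (1/80)·63 + (1/80)·64 + (1/80)·70 + (1/80)·72 + (1/80)·80 = 99/4
≈ $24.75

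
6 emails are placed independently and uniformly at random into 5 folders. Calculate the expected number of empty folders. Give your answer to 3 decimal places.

1.311

Let Xⱼ=1 if folder j is empty. P(Xⱼ=1) = ((5-1)/5)^6 = 4096/15625.
By linearity, E[#empty] = 5·4096/15625 = 4096/3125.
≈ 1.311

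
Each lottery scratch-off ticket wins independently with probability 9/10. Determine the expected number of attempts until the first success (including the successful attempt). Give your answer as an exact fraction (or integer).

10/9

For a geometric distribution, E[trials] = 1/p = 1/(9/10) = 10/9.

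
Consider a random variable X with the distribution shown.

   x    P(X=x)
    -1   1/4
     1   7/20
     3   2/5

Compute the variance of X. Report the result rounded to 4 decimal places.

E[X] = (1/4)·(-1) + (7/20)·1 + (2/5)·3 = 13/10
E[X²] = (1/4)·1 + (7/20)·1 + (2/5)·9 = 21/5
Var(X) = 21/5 − (13/10)² = 251/100 ≈ 2.5100

2.5100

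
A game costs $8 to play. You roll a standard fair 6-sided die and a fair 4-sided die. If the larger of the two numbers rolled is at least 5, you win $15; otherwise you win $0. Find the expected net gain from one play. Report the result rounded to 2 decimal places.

-$3.00

E[payout] = (2/3)·0 + (1/3)·15 = 5
Expected profit = 5 − 8 = -3 ≈ -$3.00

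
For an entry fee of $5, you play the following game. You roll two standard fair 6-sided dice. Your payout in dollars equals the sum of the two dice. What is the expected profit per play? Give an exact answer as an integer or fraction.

$2

Distribution of the sum of the two dice: 2 w.p. 1/36, 3 w.p. 1/18, 4 w.p. 1/12, 5 w.p. 1/9, 6 w.p. 5/36, 7 w.p. 1/6, …
E[payout] = (1/36)·2 + (1/18)·3 + (1/12)·4 + (1/9)·5 + (5/36)·6 + (1/6)·7 + (5/36)·8 + (1/9)·9 + (1/12)·10 + (1/18)·11 + (1/36)·12 = 7
Expected profit = 7 − 5 = 2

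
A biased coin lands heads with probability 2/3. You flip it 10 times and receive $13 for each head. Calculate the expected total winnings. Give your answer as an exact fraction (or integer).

E[#heads] = 10·2/3 = 20/3 (linearity over flips).
E[winnings] = 13·20/3 = 260/3.

260/3 dollars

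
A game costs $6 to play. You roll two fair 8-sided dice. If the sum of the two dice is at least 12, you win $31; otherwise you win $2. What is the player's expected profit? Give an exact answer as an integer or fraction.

E[payout] = (49/64)·2 + (15/64)·31 = 563/64
Expected profit = 563/64 − 6 = 179/64

179/64 dollars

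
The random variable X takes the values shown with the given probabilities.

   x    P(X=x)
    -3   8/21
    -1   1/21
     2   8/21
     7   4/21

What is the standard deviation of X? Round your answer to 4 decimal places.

3.6762

E[X] = 19/21, E[X²] = 43/3
Var(X) = E[X²] − (E[X])² = 43/3 − 361/441 = 5960/441
SD(X) = √(5960/441) ≈ 3.6762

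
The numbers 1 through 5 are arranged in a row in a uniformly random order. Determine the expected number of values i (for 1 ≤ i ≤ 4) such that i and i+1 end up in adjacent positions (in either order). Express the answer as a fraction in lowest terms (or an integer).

For each i ∈ {1,…,4}, let Xᵢ = 1 if i and i+1 are adjacent. P(Xᵢ=1) = 2·(5−1)!/5! = 2/5.
By linearity, E[ΣXᵢ] = (4)·(2/5) = 8/5.

8/5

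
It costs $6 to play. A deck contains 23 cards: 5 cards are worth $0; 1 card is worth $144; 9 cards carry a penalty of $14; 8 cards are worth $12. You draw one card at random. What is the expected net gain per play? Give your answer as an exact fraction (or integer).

E[payout] = (5/23)·0 + (1/23)·144 + (9/23)·(-14) + (8/23)·12 = 114/23
Expected profit = 114/23 − 6 = -24/23

-24/23 dollars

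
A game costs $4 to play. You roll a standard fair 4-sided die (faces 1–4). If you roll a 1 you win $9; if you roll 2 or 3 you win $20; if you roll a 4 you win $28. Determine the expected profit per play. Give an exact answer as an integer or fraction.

61/4 dollars

E[payout] = (1/4)·9 + (1/2)·20 + (1/4)·28 = 77/4
Expected profit = 77/4 − 4 = 61/4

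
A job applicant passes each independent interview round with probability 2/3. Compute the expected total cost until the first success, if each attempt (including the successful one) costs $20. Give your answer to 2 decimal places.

$30.00

E[#attempts] = 1/p = 3/2; E[cost] = 20·3/2 = 30.
≈ 30.00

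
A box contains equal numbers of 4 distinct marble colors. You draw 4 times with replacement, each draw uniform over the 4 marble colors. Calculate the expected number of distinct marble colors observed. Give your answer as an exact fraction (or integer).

175/64

Let Xⱼ=1 if type j appears at least once. P(Xⱼ=1) = 1 − ((4−1)/4)^4 = 175/256.
E[#distinct] = 4·175/256 = 175/64.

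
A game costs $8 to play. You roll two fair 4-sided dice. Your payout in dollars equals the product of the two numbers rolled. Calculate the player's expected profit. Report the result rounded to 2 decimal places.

-$1.75

Distribution of the product of the two numbers rolled: 1 w.p. 1/16, 2 w.p. 1/8, 3 w.p. 1/8, 4 w.p. 3/16, 6 w.p. 1/8, 8 w.p. 1/8, …
E[payout] = (1/16)·1 + (1/8)·2 + (1/8)·3 + (3/16)·4 + (1/8)·6 + (1/8)·8 + (1/16)·9 + (1/8)·12 + (1/16)·16 = 25/4
Expected profit = 25/4 − 8 = -7/4 ≈ -$1.75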